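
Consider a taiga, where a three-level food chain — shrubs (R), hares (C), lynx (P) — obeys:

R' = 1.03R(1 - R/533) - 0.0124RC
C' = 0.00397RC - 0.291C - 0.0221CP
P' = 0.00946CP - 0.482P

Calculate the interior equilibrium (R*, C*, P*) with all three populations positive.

R* ≈ 206, C* ≈ 51, P* ≈ 23.8

From dP/dt = 0: 0.00946C* = 0.482, so C* = 51.
From dR/dt = 0: 1.03(1 - R*/533) = 0.0124·51, giving R* = 533·(1 - 0.613) = 206.
From dC/dt = 0: 0.00397·206 - 0.291 = 0.0221P*, so P* = 0.527/0.0221 = 23.8.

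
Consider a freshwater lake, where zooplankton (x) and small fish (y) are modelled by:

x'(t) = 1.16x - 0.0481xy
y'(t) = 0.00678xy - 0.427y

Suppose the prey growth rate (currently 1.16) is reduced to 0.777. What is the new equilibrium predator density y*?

At the interior fixed point, setting dx/dt = 0 with x > 0 fixes y* = (prey growth rate)/(xy coefficient) — independent of the other coefficients.
With the change, y* = 0.777/0.0481 = 16.2; it falls from 24.1.

y* ≈ 16.2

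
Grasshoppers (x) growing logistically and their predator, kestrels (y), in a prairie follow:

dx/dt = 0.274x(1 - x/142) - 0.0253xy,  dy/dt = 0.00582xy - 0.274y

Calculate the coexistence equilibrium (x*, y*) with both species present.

x* ≈ 47.1, y* ≈ 7.24

From dy/dt = 0 with y > 0: 0.00582x* = 0.274, so x* = 47.1.
Substitute into dx/dt = 0: 0.274(1 - 47.1/142) = 0.0253y*.
The bracket is 0.668, giving y* = 0.183/0.0253 = 7.24.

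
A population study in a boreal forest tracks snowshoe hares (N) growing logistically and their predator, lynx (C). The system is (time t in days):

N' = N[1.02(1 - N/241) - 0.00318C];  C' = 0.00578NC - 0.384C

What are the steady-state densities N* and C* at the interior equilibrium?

N* ≈ 66.4, C* ≈ 232

From dC/dt = 0 with C > 0: 0.00578N* = 0.384, so N* = 66.4.
Substitute into dN/dt = 0: 1.02(1 - 66.4/241) = 0.00318C*.
The bracket is 0.724, giving C* = 0.739/0.00318 = 232.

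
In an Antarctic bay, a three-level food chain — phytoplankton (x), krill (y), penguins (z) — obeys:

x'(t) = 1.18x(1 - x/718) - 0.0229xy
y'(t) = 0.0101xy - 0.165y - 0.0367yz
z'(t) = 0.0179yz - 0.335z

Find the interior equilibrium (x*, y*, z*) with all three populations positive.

x* ≈ 457, y* ≈ 18.7, z* ≈ 121

From dz/dt = 0: 0.0179y* = 0.335, so y* = 18.7.
From dx/dt = 0: 1.18(1 - x*/718) = 0.0229·18.7, giving x* = 718·(1 - 0.363) = 457.
From dy/dt = 0: 0.0101·457 - 0.165 = 0.0367z*, so z* = 4.45/0.0367 = 121.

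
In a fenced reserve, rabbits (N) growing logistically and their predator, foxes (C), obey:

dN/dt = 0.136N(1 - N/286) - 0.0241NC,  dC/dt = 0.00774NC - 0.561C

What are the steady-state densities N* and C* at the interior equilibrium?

N* ≈ 72.5, C* ≈ 4.21

From dC/dt = 0 with C > 0: 0.00774N* = 0.561, so N* = 72.5.
Substitute into dN/dt = 0: 0.136(1 - 72.5/286) = 0.0241C*.
The bracket is 0.747, giving C* = 0.102/0.0241 = 4.21.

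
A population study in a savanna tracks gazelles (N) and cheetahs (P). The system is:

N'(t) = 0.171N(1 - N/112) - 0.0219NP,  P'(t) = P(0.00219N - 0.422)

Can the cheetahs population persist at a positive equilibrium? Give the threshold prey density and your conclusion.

Threshold N = 193; K < 193, so no, the predator goes extinct.

The predator equation gives dP/dt > 0 only when N > 0.422/0.00219 = 193.
Without the predator, N → K = 112. Since 112 < 193, the predator cannot invade.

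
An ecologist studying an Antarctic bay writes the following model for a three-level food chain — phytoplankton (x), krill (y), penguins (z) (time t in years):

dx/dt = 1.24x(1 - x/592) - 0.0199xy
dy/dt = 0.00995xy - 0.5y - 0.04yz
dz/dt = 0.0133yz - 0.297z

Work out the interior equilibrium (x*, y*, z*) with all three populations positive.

From dz/dt = 0: 0.0133y* = 0.297, so y* = 22.3.
From dx/dt = 0: 1.24(1 - x*/592) = 0.0199·22.3, giving x* = 592·(1 - 0.358) = 380.
From dy/dt = 0: 0.00995·380 - 0.5 = 0.04z*, so z* = 3.28/0.04 = 82.

x* ≈ 380, y* ≈ 22.3, z* ≈ 82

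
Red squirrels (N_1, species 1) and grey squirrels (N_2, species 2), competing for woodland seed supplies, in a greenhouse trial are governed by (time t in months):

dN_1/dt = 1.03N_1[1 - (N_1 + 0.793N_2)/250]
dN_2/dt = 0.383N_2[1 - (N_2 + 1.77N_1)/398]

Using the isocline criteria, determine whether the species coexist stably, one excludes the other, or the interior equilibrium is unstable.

unstable coexistence (outcome depends on initial conditions)

Compare the nullcline intercepts: K1/α12 = 250/0.793 = 315 < K2 = 398; K2/α21 = 398/1.77 = 225 < K1 = 250.
Since both are reversed, neither can invade when rare; the interior point is a saddle.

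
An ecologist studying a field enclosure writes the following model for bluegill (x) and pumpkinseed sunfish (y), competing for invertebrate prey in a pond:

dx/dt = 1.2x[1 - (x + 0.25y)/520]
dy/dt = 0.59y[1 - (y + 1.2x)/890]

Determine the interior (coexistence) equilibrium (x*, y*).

x* ≈ 425, y* ≈ 380

Setting both brackets to zero gives the nullclines x + 0.25y = 520 and 1.2x + y = 890.
Substituting y = 890 - 1.2x into the first: x(1 - 0.25·1.2) = 520 - 0.25·890.
So x* = 298/0.7 = 425, and then y* = 890 - 1.2·425 = 380.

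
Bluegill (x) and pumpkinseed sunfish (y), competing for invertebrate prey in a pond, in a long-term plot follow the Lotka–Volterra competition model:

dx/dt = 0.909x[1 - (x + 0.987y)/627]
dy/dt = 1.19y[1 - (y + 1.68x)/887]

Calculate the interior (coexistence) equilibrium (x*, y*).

x* ≈ 378, y* ≈ 253

Setting both brackets to zero gives the nullclines x + 0.987y = 627 and 1.68x + y = 887.
Substituting y = 887 - 1.68x into the first: x(1 - 0.987·1.68) = 627 - 0.987·887.
So x* = -248/-0.658 = 378, and then y* = 887 - 1.68·378 = 253.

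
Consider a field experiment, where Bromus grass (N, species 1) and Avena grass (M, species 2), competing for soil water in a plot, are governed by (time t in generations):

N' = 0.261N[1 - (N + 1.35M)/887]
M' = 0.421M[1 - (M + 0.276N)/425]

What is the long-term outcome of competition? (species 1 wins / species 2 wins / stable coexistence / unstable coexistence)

Compare the nullcline intercepts: K1/α12 = 887/1.35 = 657 > K2 = 425; K2/α21 = 425/0.276 = 1540 > K1 = 887.
Since both inequalities hold, each species can invade when rare, so the interior equilibrium is stable.

stable coexistence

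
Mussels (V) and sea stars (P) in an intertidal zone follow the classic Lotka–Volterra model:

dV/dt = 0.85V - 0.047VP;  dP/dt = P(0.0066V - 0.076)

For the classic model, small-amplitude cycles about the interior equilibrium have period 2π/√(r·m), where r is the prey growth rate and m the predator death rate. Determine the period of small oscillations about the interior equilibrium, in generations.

T ≈ 24.7 generations

Here r = 0.85 and m = 0.076, so r·m = 0.0646.
ω = √0.0646 = 0.254 per generation, hence T = 2π/ω ≈ 24.7 generations.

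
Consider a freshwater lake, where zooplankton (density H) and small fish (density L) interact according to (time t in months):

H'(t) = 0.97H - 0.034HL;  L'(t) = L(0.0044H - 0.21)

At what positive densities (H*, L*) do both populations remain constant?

Set dL/dt = 0 with L > 0: 0.0044H - 0.21 = 0, so H* = 0.21/0.0044 = 47.7.
Set dH/dt = 0 with H > 0: 0.97 - 0.034L = 0, so L* = 0.97/0.034 = 28.5.

H* ≈ 47.7, L* ≈ 28.5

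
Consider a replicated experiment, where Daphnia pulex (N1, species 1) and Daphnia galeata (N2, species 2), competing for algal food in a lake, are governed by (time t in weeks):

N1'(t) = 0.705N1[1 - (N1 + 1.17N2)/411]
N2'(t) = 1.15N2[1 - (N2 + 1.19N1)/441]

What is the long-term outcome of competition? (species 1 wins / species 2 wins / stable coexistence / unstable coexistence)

unstable coexistence (outcome depends on initial conditions)

Compare the nullcline intercepts: K1/α12 = 411/1.17 = 351 < K2 = 441; K2/α21 = 441/1.19 = 371 < K1 = 411.
Since both are reversed, neither can invade when rare; the interior point is a saddle.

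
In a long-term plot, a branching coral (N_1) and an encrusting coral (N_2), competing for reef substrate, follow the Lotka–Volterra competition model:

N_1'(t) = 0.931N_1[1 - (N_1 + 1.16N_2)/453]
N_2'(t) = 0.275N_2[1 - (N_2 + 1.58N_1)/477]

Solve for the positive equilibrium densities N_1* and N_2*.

Setting both brackets to zero gives the nullclines N_1 + 1.16N_2 = 453 and 1.58N_1 + N_2 = 477.
Substituting N_2 = 477 - 1.58N_1 into the first: N_1(1 - 1.16·1.58) = 453 - 1.16·477.
So N_1* = -100/-0.833 = 120, and then N_2* = 477 - 1.58·120 = 287.

N_1* ≈ 120, N_2* ≈ 287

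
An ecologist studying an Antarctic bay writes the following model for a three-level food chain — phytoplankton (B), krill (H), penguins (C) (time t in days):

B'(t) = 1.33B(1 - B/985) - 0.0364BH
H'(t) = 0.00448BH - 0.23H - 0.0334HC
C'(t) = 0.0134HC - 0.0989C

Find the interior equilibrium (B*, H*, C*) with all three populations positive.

From dC/dt = 0: 0.0134H* = 0.0989, so H* = 7.38.
From dB/dt = 0: 1.33(1 - B*/985) = 0.0364·7.38, giving B* = 985·(1 - 0.202) = 786.
From dH/dt = 0: 0.00448·786 - 0.23 = 0.0334C*, so C* = 3.29/0.0334 = 98.5.

B* ≈ 786, H* ≈ 7.38, C* ≈ 98.5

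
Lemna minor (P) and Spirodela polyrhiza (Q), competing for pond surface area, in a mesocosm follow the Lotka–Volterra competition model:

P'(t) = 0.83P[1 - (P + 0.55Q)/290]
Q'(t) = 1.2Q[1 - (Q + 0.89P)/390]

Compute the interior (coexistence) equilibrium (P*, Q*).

P* ≈ 148, Q* ≈ 258

Setting both brackets to zero gives the nullclines P + 0.55Q = 290 and 0.89P + Q = 390.
Substituting Q = 390 - 0.89P into the first: P(1 - 0.55·0.89) = 290 - 0.55·390.
So P* = 75.5/0.51 = 148, and then Q* = 390 - 0.89·148 = 258.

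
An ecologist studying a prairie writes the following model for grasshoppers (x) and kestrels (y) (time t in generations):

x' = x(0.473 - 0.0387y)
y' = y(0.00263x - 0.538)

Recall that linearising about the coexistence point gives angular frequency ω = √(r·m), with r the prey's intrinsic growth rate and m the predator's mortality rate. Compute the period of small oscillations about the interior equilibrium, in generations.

Here r = 0.473 and m = 0.538, so r·m = 0.254.
ω = √0.254 = 0.504 per generation, hence T = 2π/ω ≈ 12.5 generations.

T ≈ 12.5 generations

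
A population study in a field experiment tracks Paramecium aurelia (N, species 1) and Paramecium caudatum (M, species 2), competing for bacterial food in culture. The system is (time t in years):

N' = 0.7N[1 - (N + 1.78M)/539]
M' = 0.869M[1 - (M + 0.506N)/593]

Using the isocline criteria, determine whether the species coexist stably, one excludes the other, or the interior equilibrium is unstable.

Compare the nullcline intercepts: K1/α12 = 539/1.78 = 303 < K2 = 593; K2/α21 = 593/0.506 = 1170 > K1 = 539.
Since the inequalities point opposite ways, species 2 can invade but species 1 cannot.

species 2 excludes species 1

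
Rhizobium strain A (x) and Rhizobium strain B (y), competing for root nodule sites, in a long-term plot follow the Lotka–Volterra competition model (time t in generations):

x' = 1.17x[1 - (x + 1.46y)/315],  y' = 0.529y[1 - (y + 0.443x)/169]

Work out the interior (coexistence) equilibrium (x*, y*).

x* ≈ 193, y* ≈ 83.4

Setting both brackets to zero gives the nullclines x + 1.46y = 315 and 0.443x + y = 169.
Substituting y = 169 - 0.443x into the first: x(1 - 1.46·0.443) = 315 - 1.46·169.
So x* = 68.3/0.353 = 193, and then y* = 169 - 0.443·193 = 83.4.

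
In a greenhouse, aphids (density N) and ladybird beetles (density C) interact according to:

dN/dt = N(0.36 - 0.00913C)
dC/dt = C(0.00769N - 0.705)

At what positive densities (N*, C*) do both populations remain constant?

N* ≈ 91.7, C* ≈ 39.4

Set dC/dt = 0 with C > 0: 0.00769N - 0.705 = 0, so N* = 0.705/0.00769 = 91.7.
Set dN/dt = 0 with N > 0: 0.36 - 0.00913C = 0, so C* = 0.36/0.00913 = 39.4.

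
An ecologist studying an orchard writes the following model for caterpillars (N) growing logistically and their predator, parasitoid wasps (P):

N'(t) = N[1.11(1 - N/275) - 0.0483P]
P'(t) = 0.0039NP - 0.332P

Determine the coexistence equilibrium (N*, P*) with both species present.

N* ≈ 85.1, P* ≈ 15.9

From dP/dt = 0 with P > 0: 0.0039N* = 0.332, so N* = 85.1.
Substitute into dN/dt = 0: 1.11(1 - 85.1/275) = 0.0483P*.
The bracket is 0.69, giving P* = 0.766/0.0483 = 15.9.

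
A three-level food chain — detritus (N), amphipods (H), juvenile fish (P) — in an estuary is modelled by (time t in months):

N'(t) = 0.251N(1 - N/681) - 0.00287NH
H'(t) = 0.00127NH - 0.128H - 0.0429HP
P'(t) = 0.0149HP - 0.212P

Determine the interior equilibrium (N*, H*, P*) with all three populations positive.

From dP/dt = 0: 0.0149H* = 0.212, so H* = 14.2.
From dN/dt = 0: 0.251(1 - N*/681) = 0.00287·14.2, giving N* = 681·(1 - 0.163) = 570.
From dH/dt = 0: 0.00127·570 - 0.128 = 0.0429P*, so P* = 0.596/0.0429 = 13.9.

N* ≈ 570, H* ≈ 14.2, P* ≈ 13.9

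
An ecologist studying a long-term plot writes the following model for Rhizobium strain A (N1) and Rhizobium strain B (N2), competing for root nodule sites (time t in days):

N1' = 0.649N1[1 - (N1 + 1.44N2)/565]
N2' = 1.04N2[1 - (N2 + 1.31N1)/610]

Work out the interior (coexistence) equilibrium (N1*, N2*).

Setting both brackets to zero gives the nullclines N1 + 1.44N2 = 565 and 1.31N1 + N2 = 610.
Substituting N2 = 610 - 1.31N1 into the first: N1(1 - 1.44·1.31) = 565 - 1.44·610.
So N1* = -313/-0.886 = 354, and then N2* = 610 - 1.31·354 = 147.

N1* ≈ 354, N2* ≈ 147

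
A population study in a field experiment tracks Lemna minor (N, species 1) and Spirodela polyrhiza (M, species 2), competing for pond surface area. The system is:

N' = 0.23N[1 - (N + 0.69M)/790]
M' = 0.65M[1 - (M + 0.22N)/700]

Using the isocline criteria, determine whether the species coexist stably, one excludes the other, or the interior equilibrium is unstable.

stable coexistence

Compare the nullcline intercepts: K1/α12 = 790/0.69 = 1140 > K2 = 700; K2/α21 = 700/0.22 = 3180 > K1 = 790.
Since both inequalities hold, each species can invade when rare, so the interior equilibrium is stable.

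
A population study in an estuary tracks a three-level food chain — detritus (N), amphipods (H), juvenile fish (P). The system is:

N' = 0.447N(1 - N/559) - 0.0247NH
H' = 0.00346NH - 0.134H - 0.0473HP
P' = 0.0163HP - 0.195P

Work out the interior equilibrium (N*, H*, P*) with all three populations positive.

From dP/dt = 0: 0.0163H* = 0.195, so H* = 12.
From dN/dt = 0: 0.447(1 - N*/559) = 0.0247·12, giving N* = 559·(1 - 0.661) = 189.
From dH/dt = 0: 0.00346·189 - 0.134 = 0.0473P*, so P* = 0.522/0.0473 = 11.

N* ≈ 189, H* ≈ 12, P* ≈ 11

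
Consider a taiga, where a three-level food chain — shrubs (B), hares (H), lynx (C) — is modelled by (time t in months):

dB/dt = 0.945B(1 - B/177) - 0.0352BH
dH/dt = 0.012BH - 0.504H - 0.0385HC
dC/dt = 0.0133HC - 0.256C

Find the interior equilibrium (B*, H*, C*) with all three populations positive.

From dC/dt = 0: 0.0133H* = 0.256, so H* = 19.2.
From dB/dt = 0: 0.945(1 - B*/177) = 0.0352·19.2, giving B* = 177·(1 - 0.717) = 50.1.
From dH/dt = 0: 0.012·50.1 - 0.504 = 0.0385C*, so C* = 0.0972/0.0385 = 2.52.

B* ≈ 50.1, H* ≈ 19.2, C* ≈ 2.52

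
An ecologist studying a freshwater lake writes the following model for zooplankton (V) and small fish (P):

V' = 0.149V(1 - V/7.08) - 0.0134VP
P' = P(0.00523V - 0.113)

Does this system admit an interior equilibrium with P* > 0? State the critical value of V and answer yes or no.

The predator equation gives dP/dt > 0 only when V > 0.113/0.00523 = 21.6.
Without the predator, V → K = 7.08. Since 7.08 < 21.6, the predator cannot invade.

Threshold V = 21.6; K < 21.6, so no, the predator goes extinct.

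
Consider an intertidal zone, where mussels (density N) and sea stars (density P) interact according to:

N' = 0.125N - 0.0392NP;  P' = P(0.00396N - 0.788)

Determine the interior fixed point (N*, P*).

N* ≈ 199, P* ≈ 3.19

Set dP/dt = 0 with P > 0: 0.00396N - 0.788 = 0, so N* = 0.788/0.00396 = 199.
Set dN/dt = 0 with N > 0: 0.125 - 0.0392P = 0, so P* = 0.125/0.0392 = 3.19.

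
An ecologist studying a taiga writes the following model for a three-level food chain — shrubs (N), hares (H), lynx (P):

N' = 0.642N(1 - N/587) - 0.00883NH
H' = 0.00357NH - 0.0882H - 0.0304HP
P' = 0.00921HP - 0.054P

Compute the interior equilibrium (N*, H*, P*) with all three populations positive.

N* ≈ 540, H* ≈ 5.86, P* ≈ 60.5

From dP/dt = 0: 0.00921H* = 0.054, so H* = 5.86.
From dN/dt = 0: 0.642(1 - N*/587) = 0.00883·5.86, giving N* = 587·(1 - 0.0806) = 540.
From dH/dt = 0: 0.00357·540 - 0.0882 = 0.0304P*, so P* = 1.84/0.0304 = 60.5.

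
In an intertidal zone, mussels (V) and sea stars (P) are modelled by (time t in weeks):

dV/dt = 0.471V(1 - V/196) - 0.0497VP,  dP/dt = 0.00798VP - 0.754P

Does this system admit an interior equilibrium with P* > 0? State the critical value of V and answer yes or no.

Threshold V = 94.5; K > 94.5, so yes, the predator persists.

The predator equation gives dP/dt > 0 only when V > 0.754/0.00798 = 94.5.
Without the predator, V → K = 196. Since 196 > 94.5, the predator can invade and persist.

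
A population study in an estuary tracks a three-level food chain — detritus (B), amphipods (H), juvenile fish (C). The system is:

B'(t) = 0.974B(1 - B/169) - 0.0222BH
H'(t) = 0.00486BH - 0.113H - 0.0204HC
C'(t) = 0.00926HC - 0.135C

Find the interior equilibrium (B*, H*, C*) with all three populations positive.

From dC/dt = 0: 0.00926H* = 0.135, so H* = 14.6.
From dB/dt = 0: 0.974(1 - B*/169) = 0.0222·14.6, giving B* = 169·(1 - 0.332) = 113.
From dH/dt = 0: 0.00486·113 - 0.113 = 0.0204C*, so C* = 0.435/0.0204 = 21.3.

B* ≈ 113, H* ≈ 14.6, C* ≈ 21.3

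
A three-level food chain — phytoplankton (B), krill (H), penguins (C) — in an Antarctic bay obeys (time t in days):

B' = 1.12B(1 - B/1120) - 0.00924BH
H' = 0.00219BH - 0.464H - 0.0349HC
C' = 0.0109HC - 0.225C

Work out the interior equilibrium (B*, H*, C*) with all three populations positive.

From dC/dt = 0: 0.0109H* = 0.225, so H* = 20.6.
From dB/dt = 0: 1.12(1 - B*/1120) = 0.00924·20.6, giving B* = 1120·(1 - 0.17) = 929.
From dH/dt = 0: 0.00219·929 - 0.464 = 0.0349C*, so C* = 1.57/0.0349 = 45.

B* ≈ 929, H* ≈ 20.6, C* ≈ 45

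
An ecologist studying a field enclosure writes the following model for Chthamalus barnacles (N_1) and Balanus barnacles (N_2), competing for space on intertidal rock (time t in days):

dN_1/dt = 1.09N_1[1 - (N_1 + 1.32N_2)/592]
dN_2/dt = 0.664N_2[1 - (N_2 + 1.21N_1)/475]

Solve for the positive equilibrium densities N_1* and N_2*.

N_1* ≈ 58.6, N_2* ≈ 404

Setting both brackets to zero gives the nullclines N_1 + 1.32N_2 = 592 and 1.21N_1 + N_2 = 475.
Substituting N_2 = 475 - 1.21N_1 into the first: N_1(1 - 1.32·1.21) = 592 - 1.32·475.
So N_1* = -35/-0.597 = 58.6, and then N_2* = 475 - 1.21·58.6 = 404.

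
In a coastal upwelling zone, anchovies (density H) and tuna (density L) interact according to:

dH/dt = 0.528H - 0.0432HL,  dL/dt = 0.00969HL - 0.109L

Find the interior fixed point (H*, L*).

H* ≈ 11.2, L* ≈ 12.2

Set dL/dt = 0 with L > 0: 0.00969H - 0.109 = 0, so H* = 0.109/0.00969 = 11.2.
Set dH/dt = 0 with H > 0: 0.528 - 0.0432L = 0, so L* = 0.528/0.0432 = 12.2.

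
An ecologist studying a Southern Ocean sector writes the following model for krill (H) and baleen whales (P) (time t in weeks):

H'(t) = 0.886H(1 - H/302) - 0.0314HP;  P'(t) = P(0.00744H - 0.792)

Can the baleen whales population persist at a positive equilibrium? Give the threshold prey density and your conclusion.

The predator equation gives dP/dt > 0 only when H > 0.792/0.00744 = 106.
Without the predator, H → K = 302. Since 302 > 106, the predator can invade and persist.

Threshold H = 106; K > 106, so yes, the predator persists.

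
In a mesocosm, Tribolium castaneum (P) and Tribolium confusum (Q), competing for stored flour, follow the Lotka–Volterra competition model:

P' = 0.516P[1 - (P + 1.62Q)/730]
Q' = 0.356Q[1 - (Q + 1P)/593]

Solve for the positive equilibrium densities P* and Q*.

P* ≈ 372, Q* ≈ 221

Setting both brackets to zero gives the nullclines P + 1.62Q = 730 and 1P + Q = 593.
Substituting Q = 593 - 1P into the first: P(1 - 1.62·1) = 730 - 1.62·593.
So P* = -231/-0.62 = 372, and then Q* = 593 - 1·372 = 221.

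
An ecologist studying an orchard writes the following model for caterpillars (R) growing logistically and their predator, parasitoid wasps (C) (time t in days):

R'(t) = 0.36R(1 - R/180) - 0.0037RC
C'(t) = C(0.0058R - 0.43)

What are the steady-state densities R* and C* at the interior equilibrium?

From dC/dt = 0 with C > 0: 0.0058R* = 0.43, so R* = 74.1.
Substitute into dR/dt = 0: 0.36(1 - 74.1/180) = 0.0037C*.
The bracket is 0.588, giving C* = 0.212/0.0037 = 57.2.

R* ≈ 74.1, C* ≈ 57.2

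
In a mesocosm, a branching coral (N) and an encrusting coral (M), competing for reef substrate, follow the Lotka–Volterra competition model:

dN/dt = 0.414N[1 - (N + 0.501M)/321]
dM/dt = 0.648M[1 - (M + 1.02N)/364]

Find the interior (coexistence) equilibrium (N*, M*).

Setting both brackets to zero gives the nullclines N + 0.501M = 321 and 1.02N + M = 364.
Substituting M = 364 - 1.02N into the first: N(1 - 0.501·1.02) = 321 - 0.501·364.
So N* = 139/0.489 = 284, and then M* = 364 - 1.02·284 = 74.8.

N* ≈ 284, M* ≈ 74.8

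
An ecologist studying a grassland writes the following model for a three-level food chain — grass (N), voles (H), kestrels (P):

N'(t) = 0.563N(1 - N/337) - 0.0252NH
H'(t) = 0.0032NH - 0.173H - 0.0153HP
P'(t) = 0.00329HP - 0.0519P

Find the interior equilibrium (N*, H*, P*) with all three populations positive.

N* ≈ 99, H* ≈ 15.8, P* ≈ 9.41

From dP/dt = 0: 0.00329H* = 0.0519, so H* = 15.8.
From dN/dt = 0: 0.563(1 - N*/337) = 0.0252·15.8, giving N* = 337·(1 - 0.706) = 99.
From dH/dt = 0: 0.0032·99 - 0.173 = 0.0153P*, so P* = 0.144/0.0153 = 9.41.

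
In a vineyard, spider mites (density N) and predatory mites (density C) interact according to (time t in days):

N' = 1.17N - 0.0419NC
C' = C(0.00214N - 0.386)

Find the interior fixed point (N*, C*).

N* ≈ 180, C* ≈ 27.9

Set dC/dt = 0 with C > 0: 0.00214N - 0.386 = 0, so N* = 0.386/0.00214 = 180.
Set dN/dt = 0 with N > 0: 1.17 - 0.0419C = 0, so C* = 1.17/0.0419 = 27.9.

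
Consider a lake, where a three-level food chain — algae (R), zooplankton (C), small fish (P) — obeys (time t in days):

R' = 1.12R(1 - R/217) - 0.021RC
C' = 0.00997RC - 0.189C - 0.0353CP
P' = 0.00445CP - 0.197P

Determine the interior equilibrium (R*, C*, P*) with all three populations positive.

R* ≈ 36.9, C* ≈ 44.3, P* ≈ 5.06

From dP/dt = 0: 0.00445C* = 0.197, so C* = 44.3.
From dR/dt = 0: 1.12(1 - R*/217) = 0.021·44.3, giving R* = 217·(1 - 0.83) = 36.9.
From dC/dt = 0: 0.00997·36.9 - 0.189 = 0.0353P*, so P* = 0.179/0.0353 = 5.06.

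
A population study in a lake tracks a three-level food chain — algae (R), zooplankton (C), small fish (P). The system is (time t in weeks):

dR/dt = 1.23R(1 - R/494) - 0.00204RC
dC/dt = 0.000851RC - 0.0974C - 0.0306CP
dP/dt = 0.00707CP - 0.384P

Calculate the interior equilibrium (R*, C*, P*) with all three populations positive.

R* ≈ 449, C* ≈ 54.3, P* ≈ 9.32

From dP/dt = 0: 0.00707C* = 0.384, so C* = 54.3.
From dR/dt = 0: 1.23(1 - R*/494) = 0.00204·54.3, giving R* = 494·(1 - 0.0901) = 449.
From dC/dt = 0: 0.000851·449 - 0.0974 = 0.0306P*, so P* = 0.285/0.0306 = 9.32.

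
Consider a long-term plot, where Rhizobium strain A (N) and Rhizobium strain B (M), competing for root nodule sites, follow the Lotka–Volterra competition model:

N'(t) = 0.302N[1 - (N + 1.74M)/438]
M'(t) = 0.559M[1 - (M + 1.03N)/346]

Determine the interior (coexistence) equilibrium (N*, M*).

N* ≈ 207, M* ≈ 133

Setting both brackets to zero gives the nullclines N + 1.74M = 438 and 1.03N + M = 346.
Substituting M = 346 - 1.03N into the first: N(1 - 1.74·1.03) = 438 - 1.74·346.
So N* = -164/-0.792 = 207, and then M* = 346 - 1.03·207 = 133.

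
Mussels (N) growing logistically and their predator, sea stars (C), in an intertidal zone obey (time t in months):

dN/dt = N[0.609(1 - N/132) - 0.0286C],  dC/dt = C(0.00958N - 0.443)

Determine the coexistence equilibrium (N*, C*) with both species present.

N* ≈ 46.2, C* ≈ 13.8

From dC/dt = 0 with C > 0: 0.00958N* = 0.443, so N* = 46.2.
Substitute into dN/dt = 0: 0.609(1 - 46.2/132) = 0.0286C*.
The bracket is 0.65, giving C* = 0.396/0.0286 = 13.8.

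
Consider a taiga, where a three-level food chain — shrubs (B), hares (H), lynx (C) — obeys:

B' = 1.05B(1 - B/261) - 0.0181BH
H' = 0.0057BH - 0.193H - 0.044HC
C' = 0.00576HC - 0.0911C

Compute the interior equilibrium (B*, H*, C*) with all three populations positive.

B* ≈ 190, H* ≈ 15.8, C* ≈ 20.2

From dC/dt = 0: 0.00576H* = 0.0911, so H* = 15.8.
From dB/dt = 0: 1.05(1 - B*/261) = 0.0181·15.8, giving B* = 261·(1 - 0.273) = 190.
From dH/dt = 0: 0.0057·190 - 0.193 = 0.044C*, so C* = 0.889/0.044 = 20.2.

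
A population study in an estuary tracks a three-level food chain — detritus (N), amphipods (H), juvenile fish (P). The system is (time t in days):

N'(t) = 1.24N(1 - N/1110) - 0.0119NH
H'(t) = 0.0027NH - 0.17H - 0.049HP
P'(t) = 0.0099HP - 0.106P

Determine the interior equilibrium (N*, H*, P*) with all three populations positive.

From dP/dt = 0: 0.0099H* = 0.106, so H* = 10.7.
From dN/dt = 0: 1.24(1 - N*/1110) = 0.0119·10.7, giving N* = 1110·(1 - 0.103) = 996.
From dH/dt = 0: 0.0027·996 - 0.17 = 0.049P*, so P* = 2.52/0.049 = 51.4.

N* ≈ 996, H* ≈ 10.7, P* ≈ 51.4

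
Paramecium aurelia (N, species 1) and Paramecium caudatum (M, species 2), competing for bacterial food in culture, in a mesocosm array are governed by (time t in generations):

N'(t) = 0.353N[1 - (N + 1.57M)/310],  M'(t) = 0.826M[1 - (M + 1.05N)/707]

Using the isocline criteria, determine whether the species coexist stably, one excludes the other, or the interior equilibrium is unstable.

species 2 excludes species 1

Compare the nullcline intercepts: K1/α12 = 310/1.57 = 197 < K2 = 707; K2/α21 = 707/1.05 = 673 > K1 = 310.
Since the inequalities point opposite ways, species 2 can invade but species 1 cannot.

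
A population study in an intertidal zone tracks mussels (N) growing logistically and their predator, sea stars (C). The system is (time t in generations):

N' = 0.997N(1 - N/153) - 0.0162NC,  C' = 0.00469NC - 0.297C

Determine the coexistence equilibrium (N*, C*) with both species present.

N* ≈ 63.3, C* ≈ 36.1

From dC/dt = 0 with C > 0: 0.00469N* = 0.297, so N* = 63.3.
Substitute into dN/dt = 0: 0.997(1 - 63.3/153) = 0.0162C*.
The bracket is 0.586, giving C* = 0.584/0.0162 = 36.1.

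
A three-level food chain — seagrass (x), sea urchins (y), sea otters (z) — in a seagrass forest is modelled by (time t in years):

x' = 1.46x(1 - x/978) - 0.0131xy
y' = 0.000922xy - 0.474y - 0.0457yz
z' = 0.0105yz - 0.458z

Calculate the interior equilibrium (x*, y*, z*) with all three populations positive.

From dz/dt = 0: 0.0105y* = 0.458, so y* = 43.6.
From dx/dt = 0: 1.46(1 - x*/978) = 0.0131·43.6, giving x* = 978·(1 - 0.391) = 595.
From dy/dt = 0: 0.000922·595 - 0.474 = 0.0457z*, so z* = 0.0748/0.0457 = 1.64.

x* ≈ 595, y* ≈ 43.6, z* ≈ 1.64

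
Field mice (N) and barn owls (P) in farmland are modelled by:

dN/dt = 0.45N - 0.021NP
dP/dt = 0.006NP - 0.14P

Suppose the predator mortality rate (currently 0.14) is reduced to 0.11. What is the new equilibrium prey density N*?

N* ≈ 18.3

At the interior fixed point, setting dP/dt = 0 with P > 0 fixes N* = (predator death rate)/(NP coefficient) — independent of the other coefficients.
With the change, N* = 0.11/0.006 = 18.3; it falls from 23.3.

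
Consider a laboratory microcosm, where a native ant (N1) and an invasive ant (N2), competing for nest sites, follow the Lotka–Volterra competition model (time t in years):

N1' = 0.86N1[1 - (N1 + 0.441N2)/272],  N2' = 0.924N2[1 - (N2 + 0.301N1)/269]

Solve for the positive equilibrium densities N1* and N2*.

N1* ≈ 177, N2* ≈ 216

Setting both brackets to zero gives the nullclines N1 + 0.441N2 = 272 and 0.301N1 + N2 = 269.
Substituting N2 = 269 - 0.301N1 into the first: N1(1 - 0.441·0.301) = 272 - 0.441·269.
So N1* = 153/0.867 = 177, and then N2* = 269 - 0.301·177 = 216.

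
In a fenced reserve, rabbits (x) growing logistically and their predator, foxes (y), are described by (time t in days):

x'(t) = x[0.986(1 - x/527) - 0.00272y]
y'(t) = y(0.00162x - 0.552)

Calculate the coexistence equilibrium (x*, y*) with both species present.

x* ≈ 341, y* ≈ 128

From dy/dt = 0 with y > 0: 0.00162x* = 0.552, so x* = 341.
Substitute into dx/dt = 0: 0.986(1 - 341/527) = 0.00272y*.
The bracket is 0.353, giving y* = 0.348/0.00272 = 128.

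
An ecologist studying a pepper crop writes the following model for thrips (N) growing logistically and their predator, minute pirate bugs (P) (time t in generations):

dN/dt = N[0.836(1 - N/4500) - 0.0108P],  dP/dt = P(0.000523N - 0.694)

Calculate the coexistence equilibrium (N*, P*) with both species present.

N* ≈ 1330, P* ≈ 54.6

From dP/dt = 0 with P > 0: 0.000523N* = 0.694, so N* = 1330.
Substitute into dN/dt = 0: 0.836(1 - 1330/4500) = 0.0108P*.
The bracket is 0.705, giving P* = 0.589/0.0108 = 54.6.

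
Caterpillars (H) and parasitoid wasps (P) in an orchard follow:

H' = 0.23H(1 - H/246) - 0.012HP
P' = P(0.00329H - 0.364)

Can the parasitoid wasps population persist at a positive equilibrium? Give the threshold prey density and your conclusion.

The predator equation gives dP/dt > 0 only when H > 0.364/0.00329 = 111.
Without the predator, H → K = 246. Since 246 > 111, the predator can invade and persist.

Threshold H = 111; K > 111, so yes, the predator persists.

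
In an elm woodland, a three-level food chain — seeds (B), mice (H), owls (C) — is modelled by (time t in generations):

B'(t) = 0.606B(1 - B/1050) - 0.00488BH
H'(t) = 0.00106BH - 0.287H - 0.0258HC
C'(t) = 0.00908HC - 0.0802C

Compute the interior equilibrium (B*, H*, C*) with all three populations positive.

B* ≈ 975, H* ≈ 8.83, C* ≈ 28.9

From dC/dt = 0: 0.00908H* = 0.0802, so H* = 8.83.
From dB/dt = 0: 0.606(1 - B*/1050) = 0.00488·8.83, giving B* = 1050·(1 - 0.0711) = 975.
From dH/dt = 0: 0.00106·975 - 0.287 = 0.0258C*, so C* = 0.747/0.0258 = 28.9.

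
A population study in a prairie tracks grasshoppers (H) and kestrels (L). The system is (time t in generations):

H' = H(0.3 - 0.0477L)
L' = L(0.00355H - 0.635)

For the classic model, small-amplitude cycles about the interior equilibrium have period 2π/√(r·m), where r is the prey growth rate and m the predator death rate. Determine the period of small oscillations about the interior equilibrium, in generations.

T ≈ 14.4 generations

Here r = 0.3 and m = 0.635, so r·m = 0.191.
ω = √0.191 = 0.436 per generation, hence T = 2π/ω ≈ 14.4 generations.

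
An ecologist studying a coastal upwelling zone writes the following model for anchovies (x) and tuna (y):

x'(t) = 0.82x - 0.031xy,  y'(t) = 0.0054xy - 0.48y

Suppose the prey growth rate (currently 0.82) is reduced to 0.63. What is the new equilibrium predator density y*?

At the interior fixed point, setting dx/dt = 0 with x > 0 fixes y* = (prey growth rate)/(xy coefficient) — independent of the other coefficients.
With the change, y* = 0.63/0.031 = 20.3; it falls from 26.5.

y* ≈ 20.3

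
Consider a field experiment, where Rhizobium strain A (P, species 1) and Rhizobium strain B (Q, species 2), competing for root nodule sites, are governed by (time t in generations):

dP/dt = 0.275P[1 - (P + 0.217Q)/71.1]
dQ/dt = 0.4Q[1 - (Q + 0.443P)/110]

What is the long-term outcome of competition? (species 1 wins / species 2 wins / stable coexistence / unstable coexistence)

stable coexistence

Compare the nullcline intercepts: K1/α12 = 71.1/0.217 = 328 > K2 = 110; K2/α21 = 110/0.443 = 248 > K1 = 71.1.
Since both inequalities hold, each species can invade when rare, so the interior equilibrium is stable.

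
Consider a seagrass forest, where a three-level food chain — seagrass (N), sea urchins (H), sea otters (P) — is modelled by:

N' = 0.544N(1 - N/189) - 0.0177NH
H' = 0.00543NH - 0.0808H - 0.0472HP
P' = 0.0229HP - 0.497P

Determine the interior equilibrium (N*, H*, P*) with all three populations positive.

From dP/dt = 0: 0.0229H* = 0.497, so H* = 21.7.
From dN/dt = 0: 0.544(1 - N*/189) = 0.0177·21.7, giving N* = 189·(1 - 0.706) = 55.5.
From dH/dt = 0: 0.00543·55.5 - 0.0808 = 0.0472P*, so P* = 0.221/0.0472 = 4.68.

N* ≈ 55.5, H* ≈ 21.7, P* ≈ 4.68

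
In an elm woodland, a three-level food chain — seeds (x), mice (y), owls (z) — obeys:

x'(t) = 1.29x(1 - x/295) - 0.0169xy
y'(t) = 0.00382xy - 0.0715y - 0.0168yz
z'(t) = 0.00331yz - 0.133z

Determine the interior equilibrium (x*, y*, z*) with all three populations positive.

From dz/dt = 0: 0.00331y* = 0.133, so y* = 40.2.
From dx/dt = 0: 1.29(1 - x*/295) = 0.0169·40.2, giving x* = 295·(1 - 0.526) = 140.
From dy/dt = 0: 0.00382·140 - 0.0715 = 0.0168z*, so z* = 0.462/0.0168 = 27.5.

x* ≈ 140, y* ≈ 40.2, z* ≈ 27.5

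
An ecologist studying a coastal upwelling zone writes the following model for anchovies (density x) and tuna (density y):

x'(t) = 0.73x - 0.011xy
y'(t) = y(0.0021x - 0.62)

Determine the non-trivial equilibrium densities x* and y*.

x* ≈ 295, y* ≈ 66.4

Set dy/dt = 0 with y > 0: 0.0021x - 0.62 = 0, so x* = 0.62/0.0021 = 295.
Set dx/dt = 0 with x > 0: 0.73 - 0.011y = 0, so y* = 0.73/0.011 = 66.4.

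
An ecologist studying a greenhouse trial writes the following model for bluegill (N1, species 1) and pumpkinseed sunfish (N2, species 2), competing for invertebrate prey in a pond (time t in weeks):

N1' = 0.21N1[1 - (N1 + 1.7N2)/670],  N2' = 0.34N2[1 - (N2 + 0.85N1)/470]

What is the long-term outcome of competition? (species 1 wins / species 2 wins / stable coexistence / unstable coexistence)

unstable coexistence (outcome depends on initial conditions)

Compare the nullcline intercepts: K1/α12 = 670/1.7 = 394 < K2 = 470; K2/α21 = 470/0.85 = 553 < K1 = 670.
Since both are reversed, neither can invade when rare; the interior point is a saddle.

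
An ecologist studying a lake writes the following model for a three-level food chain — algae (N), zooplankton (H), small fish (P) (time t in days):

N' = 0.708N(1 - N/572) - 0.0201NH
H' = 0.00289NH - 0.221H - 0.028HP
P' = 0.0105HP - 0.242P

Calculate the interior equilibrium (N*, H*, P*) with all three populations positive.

N* ≈ 198, H* ≈ 23, P* ≈ 12.5

From dP/dt = 0: 0.0105H* = 0.242, so H* = 23.
From dN/dt = 0: 0.708(1 - N*/572) = 0.0201·23, giving N* = 572·(1 - 0.654) = 198.
From dH/dt = 0: 0.00289·198 - 0.221 = 0.028P*, so P* = 0.35/0.028 = 12.5.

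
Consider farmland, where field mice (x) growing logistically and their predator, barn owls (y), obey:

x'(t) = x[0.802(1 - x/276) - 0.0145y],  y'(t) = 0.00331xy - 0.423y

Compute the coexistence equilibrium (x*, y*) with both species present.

From dy/dt = 0 with y > 0: 0.00331x* = 0.423, so x* = 128.
Substitute into dx/dt = 0: 0.802(1 - 128/276) = 0.0145y*.
The bracket is 0.537, giving y* = 0.431/0.0145 = 29.7.

x* ≈ 128, y* ≈ 29.7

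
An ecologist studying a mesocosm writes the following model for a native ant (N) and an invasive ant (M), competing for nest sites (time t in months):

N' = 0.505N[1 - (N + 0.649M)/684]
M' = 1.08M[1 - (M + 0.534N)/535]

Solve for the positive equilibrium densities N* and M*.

Setting both brackets to zero gives the nullclines N + 0.649M = 684 and 0.534N + M = 535.
Substituting M = 535 - 0.534N into the first: N(1 - 0.649·0.534) = 684 - 0.649·535.
So N* = 337/0.653 = 515, and then M* = 535 - 0.534·515 = 260.

N* ≈ 515, M* ≈ 260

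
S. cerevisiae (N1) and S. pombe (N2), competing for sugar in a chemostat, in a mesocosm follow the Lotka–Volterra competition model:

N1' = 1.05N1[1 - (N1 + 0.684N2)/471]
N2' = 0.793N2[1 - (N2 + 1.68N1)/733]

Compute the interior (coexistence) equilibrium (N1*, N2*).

Setting both brackets to zero gives the nullclines N1 + 0.684N2 = 471 and 1.68N1 + N2 = 733.
Substituting N2 = 733 - 1.68N1 into the first: N1(1 - 0.684·1.68) = 471 - 0.684·733.
So N1* = -30.4/-0.149 = 204, and then N2* = 733 - 1.68·204 = 391.

N1* ≈ 204, N2* ≈ 391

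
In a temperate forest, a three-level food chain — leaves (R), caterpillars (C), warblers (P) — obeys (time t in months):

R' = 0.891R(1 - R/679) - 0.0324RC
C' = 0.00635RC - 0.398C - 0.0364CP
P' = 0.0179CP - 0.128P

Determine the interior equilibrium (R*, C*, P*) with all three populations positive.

R* ≈ 502, C* ≈ 7.15, P* ≈ 76.7

From dP/dt = 0: 0.0179C* = 0.128, so C* = 7.15.
From dR/dt = 0: 0.891(1 - R*/679) = 0.0324·7.15, giving R* = 679·(1 - 0.26) = 502.
From dC/dt = 0: 0.00635·502 - 0.398 = 0.0364P*, so P* = 2.79/0.0364 = 76.7.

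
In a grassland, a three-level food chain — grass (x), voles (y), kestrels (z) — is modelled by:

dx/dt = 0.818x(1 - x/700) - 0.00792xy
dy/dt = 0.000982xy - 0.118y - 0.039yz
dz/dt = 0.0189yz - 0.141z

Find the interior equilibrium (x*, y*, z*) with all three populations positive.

From dz/dt = 0: 0.0189y* = 0.141, so y* = 7.46.
From dx/dt = 0: 0.818(1 - x*/700) = 0.00792·7.46, giving x* = 700·(1 - 0.0722) = 649.
From dy/dt = 0: 0.000982·649 - 0.118 = 0.039z*, so z* = 0.52/0.039 = 13.3.

x* ≈ 649, y* ≈ 7.46, z* ≈ 13.3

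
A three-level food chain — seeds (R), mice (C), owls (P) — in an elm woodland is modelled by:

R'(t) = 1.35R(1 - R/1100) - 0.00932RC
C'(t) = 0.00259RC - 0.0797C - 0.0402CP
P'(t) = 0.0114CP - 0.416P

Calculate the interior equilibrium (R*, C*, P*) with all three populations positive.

From dP/dt = 0: 0.0114C* = 0.416, so C* = 36.5.
From dR/dt = 0: 1.35(1 - R*/1100) = 0.00932·36.5, giving R* = 1100·(1 - 0.252) = 823.
From dC/dt = 0: 0.00259·823 - 0.0797 = 0.0402P*, so P* = 2.05/0.0402 = 51.

R* ≈ 823, C* ≈ 36.5, P* ≈ 51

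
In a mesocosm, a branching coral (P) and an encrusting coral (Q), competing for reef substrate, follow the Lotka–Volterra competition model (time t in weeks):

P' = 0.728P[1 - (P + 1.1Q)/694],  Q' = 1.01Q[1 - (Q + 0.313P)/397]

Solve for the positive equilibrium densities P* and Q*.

Setting both brackets to zero gives the nullclines P + 1.1Q = 694 and 0.313P + Q = 397.
Substituting Q = 397 - 0.313P into the first: P(1 - 1.1·0.313) = 694 - 1.1·397.
So P* = 257/0.656 = 392, and then Q* = 397 - 0.313·392 = 274.

P* ≈ 392, Q* ≈ 274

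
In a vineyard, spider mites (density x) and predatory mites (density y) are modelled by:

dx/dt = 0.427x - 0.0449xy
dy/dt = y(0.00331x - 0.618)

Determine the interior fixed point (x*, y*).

x* ≈ 187, y* ≈ 9.51

Set dy/dt = 0 with y > 0: 0.00331x - 0.618 = 0, so x* = 0.618/0.00331 = 187.
Set dx/dt = 0 with x > 0: 0.427 - 0.0449y = 0, so y* = 0.427/0.0449 = 9.51.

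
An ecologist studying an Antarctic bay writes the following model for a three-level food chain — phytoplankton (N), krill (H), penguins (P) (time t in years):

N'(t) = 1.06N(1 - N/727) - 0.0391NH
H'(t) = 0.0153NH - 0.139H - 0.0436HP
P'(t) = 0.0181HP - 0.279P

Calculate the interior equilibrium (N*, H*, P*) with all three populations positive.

From dP/dt = 0: 0.0181H* = 0.279, so H* = 15.4.
From dN/dt = 0: 1.06(1 - N*/727) = 0.0391·15.4, giving N* = 727·(1 - 0.569) = 314.
From dH/dt = 0: 0.0153·314 - 0.139 = 0.0436P*, so P* = 4.66/0.0436 = 107.

N* ≈ 314, H* ≈ 15.4, P* ≈ 107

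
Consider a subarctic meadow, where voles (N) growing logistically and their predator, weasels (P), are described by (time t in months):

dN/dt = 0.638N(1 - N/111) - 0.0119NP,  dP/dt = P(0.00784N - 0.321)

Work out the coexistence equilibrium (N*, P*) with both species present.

N* ≈ 40.9, P* ≈ 33.8

From dP/dt = 0 with P > 0: 0.00784N* = 0.321, so N* = 40.9.
Substitute into dN/dt = 0: 0.638(1 - 40.9/111) = 0.0119P*.
The bracket is 0.631, giving P* = 0.403/0.0119 = 33.8.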